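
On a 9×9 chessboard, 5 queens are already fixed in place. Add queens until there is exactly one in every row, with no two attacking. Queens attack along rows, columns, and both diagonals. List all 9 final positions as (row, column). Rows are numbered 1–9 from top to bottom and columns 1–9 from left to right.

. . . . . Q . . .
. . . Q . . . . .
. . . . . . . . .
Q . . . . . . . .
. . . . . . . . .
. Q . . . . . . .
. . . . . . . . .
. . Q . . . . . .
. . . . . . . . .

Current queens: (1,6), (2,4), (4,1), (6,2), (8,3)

Row 3: attacked by (1,6)→{4,6,8}; (2,4)→{3,4,5}; (4,1)→{1,2}; (6,2)→{2,5}; (8,3)→{3,8}. Safe: 7, 9. Place at column 7.
Row 5: attacked by (1,6)→{2,6}; (2,4)→{1,4,7}; (3,7)→{5,7,9}; (4,1)→{1,2}; (6,2)→{1,2,3}; (8,3)→{3,6}. Safe: 8. Place at column 8.
Row 7: attacked by (1,6)→{6}; (2,4)→{4,9}; (3,7)→{3,7}; (4,1)→{1,4}; (5,8)→{6,8}; (6,2)→{1,2,3}; (8,3)→{2,3,4}. Safe: 5. Place at column 5.
Row 9: attacked by (1,6)→{6}; (2,4)→{4}; (3,7)→{1,7}; (4,1)→{1,6}; (5,8)→{4,8}; (6,2)→{2,5}; (7,5)→{3,5,7}; (8,3)→{2,3,4}. Safe: 9. Place at column 9.
Columns [6, 4, 7, 1, 8, 2, 5, 3, 9], r−c [-5, -2, -4, 3, -3, 4, 2, 5, 0], r+c [7, 6, 10, 5, 13, 8, 12, 11, 18] are all distinct, so no two queens attack.

(1,6) (2,4) (3,7) (4,1) (5,8) (6,2) (7,5) (8,3) (9,9)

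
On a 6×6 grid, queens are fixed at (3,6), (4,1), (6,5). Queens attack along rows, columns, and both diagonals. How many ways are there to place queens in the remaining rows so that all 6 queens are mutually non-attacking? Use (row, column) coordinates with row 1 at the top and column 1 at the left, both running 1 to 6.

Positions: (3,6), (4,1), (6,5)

1

Branch on row 1: col 2 → 1; col 3 → 0.
Sum: 1 + 0 = 1.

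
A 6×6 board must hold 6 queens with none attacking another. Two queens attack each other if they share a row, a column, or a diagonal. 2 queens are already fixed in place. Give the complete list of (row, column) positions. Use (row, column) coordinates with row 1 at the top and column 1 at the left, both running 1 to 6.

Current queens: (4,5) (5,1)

(1,3) (2,6) (3,2) (4,5) (5,1) (6,4)

Row 1: attacked by (4,5)→{2,5}; (5,1)→{1,5}. Safe: 3, 4, 6. Place at column 3.
Row 2: attacked by (1,3)→{2,3,4}; (4,5)→{3,5}; (5,1)→{1,4}. Safe: 6. Place at column 6.
Row 3: attacked by (1,3)→{1,3,5}; (2,6)→{5,6}; (4,5)→{4,5,6}; (5,1)→{1,3}. Safe: 2. Place at column 2.
Row 6: attacked by (1,3)→{3}; (2,6)→{2,6}; (3,2)→{2,5}; (4,5)→{3,5}; (5,1)→{1,2}. Safe: 4. Place at column 4.
Columns [3, 6, 2, 5, 1, 4], r−c [-2, -4, 1, -1, 4, 2], r+c [4, 8, 5, 9, 6, 10] are all distinct, so no two queens attack.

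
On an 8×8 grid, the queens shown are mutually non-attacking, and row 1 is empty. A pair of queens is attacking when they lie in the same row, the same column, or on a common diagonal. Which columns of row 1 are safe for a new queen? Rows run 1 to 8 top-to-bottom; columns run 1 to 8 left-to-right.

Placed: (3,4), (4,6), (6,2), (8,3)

columns 1, 5, 8

(3,4) attacks row 1 at column 4 and diagonals 2, 6.
(4,6) attacks row 1 at column 6 and diagonals 3.
(6,2) attacks row 1 at column 2 and diagonals 7.
(8,3) attacks row 1 at column 3.
Attacked columns: {2, 3, 4, 6, 7}. Safe: {1, 5, 8}.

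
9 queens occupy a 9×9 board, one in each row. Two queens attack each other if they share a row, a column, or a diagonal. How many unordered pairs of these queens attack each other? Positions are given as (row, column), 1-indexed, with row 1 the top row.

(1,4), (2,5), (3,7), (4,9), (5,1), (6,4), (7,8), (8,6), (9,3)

Same column: (1,4)–(6,4) (column 4).
Same diagonal: (1,4)–(2,5) (|1−2| = |4−5| = 1); (3,7)–(6,4) (|3−6| = |7−4| = 3); (6,4)–(8,6) (|6−8| = |4−6| = 2).
Total attacking pairs: 4.

4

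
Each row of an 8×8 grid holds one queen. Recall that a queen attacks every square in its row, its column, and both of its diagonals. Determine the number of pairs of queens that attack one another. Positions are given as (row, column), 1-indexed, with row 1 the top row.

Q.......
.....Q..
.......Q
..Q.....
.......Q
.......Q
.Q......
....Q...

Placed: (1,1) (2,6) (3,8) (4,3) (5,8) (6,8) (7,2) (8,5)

4

Same column: (3,8)–(5,8) (column 8); (3,8)–(6,8) (column 8); (5,8)–(6,8) (column 8).
Same diagonal: (5,8)–(8,5) (|5−8| = |8−5| = 3).
Total attacking pairs: 4.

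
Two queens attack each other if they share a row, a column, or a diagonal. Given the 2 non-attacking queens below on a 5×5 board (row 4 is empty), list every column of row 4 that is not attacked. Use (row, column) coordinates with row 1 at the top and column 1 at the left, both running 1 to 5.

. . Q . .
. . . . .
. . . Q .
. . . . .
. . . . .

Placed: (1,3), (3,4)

columns 1, 2

(1,3) attacks row 4 at column 3.
(3,4) attacks row 4 at column 4 and diagonals 3, 5.
Attacked columns: {3, 4, 5}. Safe: {1, 2}.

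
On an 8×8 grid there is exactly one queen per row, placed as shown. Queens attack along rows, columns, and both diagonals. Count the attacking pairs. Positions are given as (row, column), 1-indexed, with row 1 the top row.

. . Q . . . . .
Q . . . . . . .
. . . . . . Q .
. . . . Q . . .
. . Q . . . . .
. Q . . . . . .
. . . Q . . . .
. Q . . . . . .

Same column: (1,3)–(5,3) (column 3); (6,2)–(8,2) (column 2).
Same diagonal: (3,7)–(8,2) (|3−8| = |7−2| = 5); (5,3)–(6,2) (|5−6| = |3−2| = 1).
Total attacking pairs: 4.

4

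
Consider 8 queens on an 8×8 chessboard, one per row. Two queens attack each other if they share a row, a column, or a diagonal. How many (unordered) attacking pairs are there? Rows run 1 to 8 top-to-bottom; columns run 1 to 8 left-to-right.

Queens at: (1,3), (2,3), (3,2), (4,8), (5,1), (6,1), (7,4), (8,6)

3

Same column: (1,3)–(2,3) (column 3); (5,1)–(6,1) (column 1).
Same diagonal: (2,3)–(3,2) (|2−3| = |3−2| = 1).
Total attacking pairs: 3.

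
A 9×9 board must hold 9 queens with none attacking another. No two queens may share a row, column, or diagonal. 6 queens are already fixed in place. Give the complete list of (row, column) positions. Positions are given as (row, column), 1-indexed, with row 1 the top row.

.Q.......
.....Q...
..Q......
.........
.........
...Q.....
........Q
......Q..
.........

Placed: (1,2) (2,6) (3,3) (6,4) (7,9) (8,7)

Row 4: attacked by (1,2)→{2,5}; (2,6)→{4,6,8}; (3,3)→{2,3,4}; (6,4)→{2,4,6}; (7,9)→{6,9}; (8,7)→{3,7}. Safe: 1. Place at column 1.
Row 5: attacked by (1,2)→{2,6}; (2,6)→{3,6,9}; (3,3)→{1,3,5}; (4,1)→{1,2}; (6,4)→{3,4,5}; (7,9)→{7,9}; (8,7)→{4,7}. Safe: 8. Place at column 8.
Row 9: attacked by (1,2)→{2}; (2,6)→{6}; (3,3)→{3,9}; (4,1)→{1,6}; (5,8)→{4,8}; (6,4)→{1,4,7}; (7,9)→{7,9}; (8,7)→{6,7,8}. Safe: 5. Place at column 5.
Columns [2, 6, 3, 1, 8, 4, 9, 7, 5], r−c [-1, -4, 0, 3, -3, 2, -2, 1, 4], r+c [3, 8, 6, 5, 13, 10, 16, 15, 14] are all distinct, so no two queens attack.

(1,2) (2,6) (3,3) (4,1) (5,8) (6,4) (7,9) (8,7) (9,5)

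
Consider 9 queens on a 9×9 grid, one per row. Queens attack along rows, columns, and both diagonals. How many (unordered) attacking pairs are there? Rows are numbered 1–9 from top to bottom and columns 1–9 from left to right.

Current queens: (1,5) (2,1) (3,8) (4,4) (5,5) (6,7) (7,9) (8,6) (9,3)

2

Same column: (1,5)–(5,5) (column 5).
Same diagonal: (4,4)–(5,5) (|4−5| = |4−5| = 1).
Total attacking pairs: 2.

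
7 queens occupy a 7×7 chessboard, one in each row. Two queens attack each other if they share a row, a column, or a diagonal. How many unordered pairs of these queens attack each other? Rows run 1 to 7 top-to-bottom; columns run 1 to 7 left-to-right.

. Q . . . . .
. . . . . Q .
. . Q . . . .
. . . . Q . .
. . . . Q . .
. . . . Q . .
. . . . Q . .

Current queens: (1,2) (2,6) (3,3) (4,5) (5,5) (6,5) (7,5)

Same column: (4,5)–(5,5) (column 5); (4,5)–(6,5) (column 5); (4,5)–(7,5) (column 5); (5,5)–(6,5) (column 5); (5,5)–(7,5) (column 5); (6,5)–(7,5) (column 5).
Same diagonal: (1,2)–(4,5) (|1−4| = |2−5| = 3); (3,3)–(5,5) (|3−5| = |3−5| = 2).
Total attacking pairs: 8.

8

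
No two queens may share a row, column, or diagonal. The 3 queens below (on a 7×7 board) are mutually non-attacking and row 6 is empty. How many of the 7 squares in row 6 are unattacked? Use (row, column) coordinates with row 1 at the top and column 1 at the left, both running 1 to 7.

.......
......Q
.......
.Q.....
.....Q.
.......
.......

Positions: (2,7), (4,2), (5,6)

1

(2,7) attacks row 6 at column 7 and diagonals 3.
(4,2) attacks row 6 at column 2 and diagonals 4.
(5,6) attacks row 6 at column 6 and diagonals 5, 7.
Attacked columns: {2, 3, 4, 5, 6, 7}. Safe: {1}.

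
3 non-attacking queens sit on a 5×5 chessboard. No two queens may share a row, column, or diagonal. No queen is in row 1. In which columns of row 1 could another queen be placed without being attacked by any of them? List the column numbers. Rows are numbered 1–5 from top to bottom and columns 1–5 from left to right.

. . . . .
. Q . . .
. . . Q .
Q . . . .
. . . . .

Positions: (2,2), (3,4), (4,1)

columns 5

(2,2) attacks row 1 at column 2 and diagonals 1, 3.
(3,4) attacks row 1 at column 4 and diagonals 2.
(4,1) attacks row 1 at column 1 and diagonals 4.
Attacked columns: {1, 2, 3, 4}. Safe: {5}.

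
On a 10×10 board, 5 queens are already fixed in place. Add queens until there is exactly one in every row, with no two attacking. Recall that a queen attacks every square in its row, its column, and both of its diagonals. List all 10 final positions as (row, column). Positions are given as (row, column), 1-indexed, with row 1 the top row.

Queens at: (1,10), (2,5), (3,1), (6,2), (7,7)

(1,10) (2,5) (3,1) (4,8) (5,4) (6,2) (7,7) (8,9) (9,6) (10,3)

Row 4: attacked by (1,10)→{7,10}; (2,5)→{3,5,7}; (3,1)→{1,2}; (6,2)→{2,4}; (7,7)→{4,7,10}. Safe: 6, 8, 9. Place at column 8.
Row 5: attacked by (1,10)→{6,10}; (2,5)→{2,5,8}; (3,1)→{1,3}; (4,8)→{7,8,9}; (6,2)→{1,2,3}; (7,7)→{5,7,9}. Safe: 4. Place at column 4.
Row 8: attacked by (1,10)→{3,10}; (2,5)→{5}; (3,1)→{1,6}; (4,8)→{4,8}; (5,4)→{1,4,7}; (6,2)→{2,4}; (7,7)→{6,7,8}. Safe: 9. Place at column 9.
Row 9: attacked by (1,10)→{2,10}; (2,5)→{5}; (3,1)→{1,7}; (4,8)→{3,8}; (5,4)→{4,8}; (6,2)→{2,5}; (7,7)→{5,7,9}; (8,9)→{8,9,10}. Safe: 6. Place at column 6.
Row 10: attacked by (1,10)→{1,10}; (2,5)→{5}; (3,1)→{1,8}; (4,8)→{2,8}; (5,4)→{4,9}; (6,2)→{2,6}; (7,7)→{4,7,10}; (8,9)→{7,9}; (9,6)→{5,6,7}. Safe: 3. Place at column 3.
Columns [10, 5, 1, 8, 4, 2, 7, 9, 6, 3], r−c [-9, -3, 2, -4, 1, 4, 0, -1, 3, 7], r+c [11, 7, 4, 12, 9, 8, 14, 17, 15, 13] are all distinct, so no two queens attack.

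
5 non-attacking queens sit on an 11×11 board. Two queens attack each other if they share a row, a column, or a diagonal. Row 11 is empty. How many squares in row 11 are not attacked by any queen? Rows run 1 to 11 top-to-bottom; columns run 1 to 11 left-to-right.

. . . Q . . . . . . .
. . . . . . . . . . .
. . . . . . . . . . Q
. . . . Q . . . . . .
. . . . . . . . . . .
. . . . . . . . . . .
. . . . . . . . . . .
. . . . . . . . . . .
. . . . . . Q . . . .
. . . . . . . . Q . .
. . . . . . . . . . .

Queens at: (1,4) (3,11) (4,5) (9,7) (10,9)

3

(1,4) attacks row 11 at column 4.
(3,11) attacks row 11 at column 11 and diagonals 3.
(4,5) attacks row 11 at column 5.
(9,7) attacks row 11 at column 7 and diagonals 5, 9.
(10,9) attacks row 11 at column 9 and diagonals 8, 10.
Attacked columns: {3, 4, 5, 7, 8, 9, 10, 11}. Safe: {1, 2, 6}.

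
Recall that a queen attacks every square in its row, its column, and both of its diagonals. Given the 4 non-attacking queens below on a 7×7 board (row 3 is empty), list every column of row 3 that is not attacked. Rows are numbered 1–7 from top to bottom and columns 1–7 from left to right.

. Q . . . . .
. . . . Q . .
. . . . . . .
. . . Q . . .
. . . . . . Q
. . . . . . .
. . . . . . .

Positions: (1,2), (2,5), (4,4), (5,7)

columns 1

(1,2) attacks row 3 at column 2 and diagonals 4.
(2,5) attacks row 3 at column 5 and diagonals 4, 6.
(4,4) attacks row 3 at column 4 and diagonals 3, 5.
(5,7) attacks row 3 at column 7 and diagonals 5.
Attacked columns: {2, 3, 4, 5, 6, 7}. Safe: {1}.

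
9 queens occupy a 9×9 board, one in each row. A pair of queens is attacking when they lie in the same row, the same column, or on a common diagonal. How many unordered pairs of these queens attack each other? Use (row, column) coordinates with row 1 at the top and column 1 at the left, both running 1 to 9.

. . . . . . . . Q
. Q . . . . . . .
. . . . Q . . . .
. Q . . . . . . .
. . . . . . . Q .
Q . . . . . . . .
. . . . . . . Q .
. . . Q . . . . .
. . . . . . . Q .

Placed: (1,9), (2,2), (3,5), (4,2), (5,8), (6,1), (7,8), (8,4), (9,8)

4

Same column: (2,2)–(4,2) (column 2); (5,8)–(7,8) (column 8); (5,8)–(9,8) (column 8); (7,8)–(9,8) (column 8).
Total attacking pairs: 4.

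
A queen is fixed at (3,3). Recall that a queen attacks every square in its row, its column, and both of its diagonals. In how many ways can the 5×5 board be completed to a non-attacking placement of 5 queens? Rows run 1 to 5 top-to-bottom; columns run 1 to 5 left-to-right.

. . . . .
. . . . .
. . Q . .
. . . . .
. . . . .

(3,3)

Branch on row 1: col 2 → 1; col 4 → 1.
Sum: 1 + 1 = 2.

2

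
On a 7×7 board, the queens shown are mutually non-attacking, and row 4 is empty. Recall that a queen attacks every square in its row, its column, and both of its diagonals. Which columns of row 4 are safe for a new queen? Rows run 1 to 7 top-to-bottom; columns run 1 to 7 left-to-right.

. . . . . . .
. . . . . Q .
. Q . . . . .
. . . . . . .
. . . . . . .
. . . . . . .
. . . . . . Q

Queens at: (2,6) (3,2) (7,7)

(2,6) attacks row 4 at column 6 and diagonals 4.
(3,2) attacks row 4 at column 2 and diagonals 1, 3.
(7,7) attacks row 4 at column 7 and diagonals 4.
Attacked columns: {1, 2, 3, 4, 6, 7}. Safe: {5}.

columns 5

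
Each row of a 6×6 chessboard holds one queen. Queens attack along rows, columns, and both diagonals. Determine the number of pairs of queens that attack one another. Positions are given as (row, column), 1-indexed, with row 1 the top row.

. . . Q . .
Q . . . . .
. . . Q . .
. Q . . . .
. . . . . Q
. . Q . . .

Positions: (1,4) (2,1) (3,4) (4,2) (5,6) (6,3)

2

Same column: (1,4)–(3,4) (column 4).
Same diagonal: (3,4)–(5,6) (|3−5| = |4−6| = 2).
Total attacking pairs: 2.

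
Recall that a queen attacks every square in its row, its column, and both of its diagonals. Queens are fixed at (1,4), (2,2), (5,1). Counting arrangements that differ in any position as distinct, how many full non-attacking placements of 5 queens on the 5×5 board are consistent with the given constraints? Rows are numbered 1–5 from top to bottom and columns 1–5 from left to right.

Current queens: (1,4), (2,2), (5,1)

Branch on row 3: col 5 → 1.
Sum: 1 = 1.

1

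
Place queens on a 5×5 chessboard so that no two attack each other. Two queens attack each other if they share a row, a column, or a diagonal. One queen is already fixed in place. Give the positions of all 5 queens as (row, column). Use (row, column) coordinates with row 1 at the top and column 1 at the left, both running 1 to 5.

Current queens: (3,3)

(1,2) (2,5) (3,3) (4,1) (5,4)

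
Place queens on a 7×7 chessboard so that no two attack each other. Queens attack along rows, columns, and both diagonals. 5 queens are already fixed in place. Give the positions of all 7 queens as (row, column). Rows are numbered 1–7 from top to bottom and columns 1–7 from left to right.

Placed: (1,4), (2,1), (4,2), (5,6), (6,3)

(1,4) (2,1) (3,5) (4,2) (5,6) (6,3) (7,7)

Row 3: attacked by (1,4)→{2,4,6}; (2,1)→{1,2}; (4,2)→{1,2,3}; (5,6)→{4,6}; (6,3)→{3,6}. Safe: 5, 7. Place at column 5.
Row 7: attacked by (1,4)→{4}; (2,1)→{1,6}; (3,5)→{1,5}; (4,2)→{2,5}; (5,6)→{4,6}; (6,3)→{2,3,4}. Safe: 7. Place at column 7.
Columns [4, 1, 5, 2, 6, 3, 7], r−c [-3, 1, -2, 2, -1, 3, 0], r+c [5, 3, 8, 6, 11, 9, 14] are all distinct, so no two queens attack.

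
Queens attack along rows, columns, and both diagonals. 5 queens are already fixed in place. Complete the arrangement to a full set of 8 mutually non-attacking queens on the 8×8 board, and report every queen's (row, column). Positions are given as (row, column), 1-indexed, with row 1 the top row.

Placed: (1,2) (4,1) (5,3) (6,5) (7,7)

Row 2: attacked by (1,2)→{1,2,3}; (4,1)→{1,3}; (5,3)→{3,6}; (6,5)→{1,5}; (7,7)→{2,7}. Safe: 4, 8. Place at column 8.
Row 3: attacked by (1,2)→{2,4}; (2,8)→{7,8}; (4,1)→{1,2}; (5,3)→{1,3,5}; (6,5)→{2,5,8}; (7,7)→{3,7}. Safe: 6. Place at column 6.
Row 8: attacked by (1,2)→{2}; (2,8)→{2,8}; (3,6)→{1,6}; (4,1)→{1,5}; (5,3)→{3,6}; (6,5)→{3,5,7}; (7,7)→{6,7,8}. Safe: 4. Place at column 4.
Columns [2, 8, 6, 1, 3, 5, 7, 4], r−c [-1, -6, -3, 3, 2, 1, 0, 4], r+c [3, 10, 9, 5, 8, 11, 14, 12] are all distinct, so no two queens attack.

(1,2) (2,8) (3,6) (4,1) (5,3) (6,5) (7,7) (8,4)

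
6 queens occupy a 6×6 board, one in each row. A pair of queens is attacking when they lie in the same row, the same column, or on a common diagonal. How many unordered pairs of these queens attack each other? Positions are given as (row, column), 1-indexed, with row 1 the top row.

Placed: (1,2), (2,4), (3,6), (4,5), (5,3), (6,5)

Same column: (4,5)–(6,5) (column 5).
Same diagonal: (1,2)–(4,5) (|1−4| = |2−5| = 3); (3,6)–(4,5) (|3−4| = |6−5| = 1).
Total attacking pairs: 3.

3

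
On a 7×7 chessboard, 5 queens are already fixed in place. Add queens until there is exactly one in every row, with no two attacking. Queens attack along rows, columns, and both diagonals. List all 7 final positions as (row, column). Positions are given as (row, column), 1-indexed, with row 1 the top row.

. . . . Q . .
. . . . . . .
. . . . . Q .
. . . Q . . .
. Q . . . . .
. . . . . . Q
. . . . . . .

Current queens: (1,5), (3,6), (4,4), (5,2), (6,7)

(1,5) (2,1) (3,6) (4,4) (5,2) (6,7) (7,3)

Row 2: attacked by (1,5)→{4,5,6}; (3,6)→{5,6,7}; (4,4)→{2,4,6}; (5,2)→{2,5}; (6,7)→{3,7}. Safe: 1. Place at column 1.
Row 7: attacked by (1,5)→{5}; (2,1)→{1,6}; (3,6)→{2,6}; (4,4)→{1,4,7}; (5,2)→{2,4}; (6,7)→{6,7}. Safe: 3. Place at column 3.
Columns [5, 1, 6, 4, 2, 7, 3], r−c [-4, 1, -3, 0, 3, -1, 4], r+c [6, 3, 9, 8, 7, 13, 10] are all distinct, so no two queens attack.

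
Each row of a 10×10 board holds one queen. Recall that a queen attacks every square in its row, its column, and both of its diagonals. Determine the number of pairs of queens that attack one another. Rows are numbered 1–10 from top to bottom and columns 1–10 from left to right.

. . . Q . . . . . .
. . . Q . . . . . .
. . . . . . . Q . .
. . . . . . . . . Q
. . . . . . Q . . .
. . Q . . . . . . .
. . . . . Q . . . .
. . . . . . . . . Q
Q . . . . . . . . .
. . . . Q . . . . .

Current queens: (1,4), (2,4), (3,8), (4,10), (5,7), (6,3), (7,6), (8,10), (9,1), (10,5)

Same column: (1,4)–(2,4) (column 4); (4,10)–(8,10) (column 10).
Same diagonal: (2,4)–(5,7) (|2−5| = |4−7| = 3); (2,4)–(8,10) (|2−8| = |4−10| = 6); (5,7)–(8,10) (|5−8| = |7−10| = 3).
Total attacking pairs: 5.

5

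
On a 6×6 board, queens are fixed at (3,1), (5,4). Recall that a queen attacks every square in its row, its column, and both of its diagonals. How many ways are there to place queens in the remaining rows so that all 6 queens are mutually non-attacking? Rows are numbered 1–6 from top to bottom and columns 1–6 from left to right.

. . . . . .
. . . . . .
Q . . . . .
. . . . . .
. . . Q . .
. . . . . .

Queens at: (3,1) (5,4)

Branch on row 1: col 2 → 0; col 5 → 1; col 6 → 0.
Sum: 0 + 1 + 0 = 1.

1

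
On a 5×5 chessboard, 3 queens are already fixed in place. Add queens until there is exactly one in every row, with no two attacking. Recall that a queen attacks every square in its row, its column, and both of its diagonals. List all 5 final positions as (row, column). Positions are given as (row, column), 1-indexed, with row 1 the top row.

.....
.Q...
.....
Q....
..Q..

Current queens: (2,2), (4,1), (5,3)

Row 1: attacked by (2,2)→{1,2,3}; (4,1)→{1,4}; (5,3)→{3}. Safe: 5. Place at column 5.
Row 3: attacked by (1,5)→{3,5}; (2,2)→{1,2,3}; (4,1)→{1,2}; (5,3)→{1,3,5}. Safe: 4. Place at column 4.
Columns [5, 2, 4, 1, 3], r−c [-4, 0, -1, 3, 2], r+c [6, 4, 7, 5, 8] are all distinct, so no two queens attack.

(1,5) (2,2) (3,4) (4,1) (5,3)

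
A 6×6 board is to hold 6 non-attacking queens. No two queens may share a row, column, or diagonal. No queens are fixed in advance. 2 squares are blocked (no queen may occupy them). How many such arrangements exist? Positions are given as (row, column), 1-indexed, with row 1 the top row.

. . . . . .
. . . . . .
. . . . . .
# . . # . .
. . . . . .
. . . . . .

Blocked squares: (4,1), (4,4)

3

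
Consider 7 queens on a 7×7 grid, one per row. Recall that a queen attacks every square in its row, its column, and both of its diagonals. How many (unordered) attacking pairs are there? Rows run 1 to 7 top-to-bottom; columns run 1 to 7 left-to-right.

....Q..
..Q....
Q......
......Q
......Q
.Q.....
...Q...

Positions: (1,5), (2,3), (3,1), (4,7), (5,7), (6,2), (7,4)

Same column: (4,7)–(5,7) (column 7).
Same diagonal: (4,7)–(7,4) (|4−7| = |7−4| = 3).
Total attacking pairs: 2.

2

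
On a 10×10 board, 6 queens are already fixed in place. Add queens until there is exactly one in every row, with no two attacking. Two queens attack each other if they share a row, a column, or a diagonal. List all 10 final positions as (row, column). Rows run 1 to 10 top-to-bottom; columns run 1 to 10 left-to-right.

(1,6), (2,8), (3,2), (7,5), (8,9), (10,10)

(1,6) (2,8) (3,2) (4,7) (5,1) (6,3) (7,5) (8,9) (9,4) (10,10)

Row 4: attacked by (1,6)→{3,6,9}; (2,8)→{6,8,10}; (3,2)→{1,2,3}; (7,5)→{2,5,8}; (8,9)→{5,9}; (10,10)→{4,10}. Safe: 7. Place at column 7.
Row 5: attacked by (1,6)→{2,6,10}; (2,8)→{5,8}; (3,2)→{2,4}; (4,7)→{6,7,8}; (7,5)→{3,5,7}; (8,9)→{6,9}; (10,10)→{5,10}. Safe: 1. Place at column 1.
Row 6: attacked by (1,6)→{1,6}; (2,8)→{4,8}; (3,2)→{2,5}; (4,7)→{5,7,9}; (5,1)→{1,2}; (7,5)→{4,5,6}; (8,9)→{7,9}; (10,10)→{6,10}. Safe: 3. Place at column 3.
Row 9: attacked by (1,6)→{6}; (2,8)→{1,8}; (3,2)→{2,8}; (4,7)→{2,7}; (5,1)→{1,5}; (6,3)→{3,6}; (7,5)→{3,5,7}; (8,9)→{8,9,10}; (10,10)→{9,10}. Safe: 4. Place at column 4.
Columns [6, 8, 2, 7, 1, 3, 5, 9, 4, 10], r−c [-5, -6, 1, -3, 4, 3, 2, -1, 5, 0], r+c [7, 10, 5, 11, 6, 9, 12, 17, 13, 20] are all distinct, so no two queens attack.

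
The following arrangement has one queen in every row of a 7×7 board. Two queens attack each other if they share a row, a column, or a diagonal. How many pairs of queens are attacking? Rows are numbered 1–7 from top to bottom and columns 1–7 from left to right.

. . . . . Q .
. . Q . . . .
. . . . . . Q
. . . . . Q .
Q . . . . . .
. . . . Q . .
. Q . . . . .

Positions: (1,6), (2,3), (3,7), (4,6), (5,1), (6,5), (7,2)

2

Same column: (1,6)–(4,6) (column 6).
Same diagonal: (3,7)–(4,6) (|3−4| = |7−6| = 1).
Total attacking pairs: 2.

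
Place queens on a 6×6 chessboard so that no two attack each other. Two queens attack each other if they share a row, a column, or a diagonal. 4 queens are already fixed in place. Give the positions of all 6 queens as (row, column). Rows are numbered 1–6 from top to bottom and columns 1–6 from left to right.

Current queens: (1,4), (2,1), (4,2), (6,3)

Row 3: attacked by (1,4)→{2,4,6}; (2,1)→{1,2}; (4,2)→{1,2,3}; (6,3)→{3,6}. Safe: 5. Place at column 5.
Row 5: attacked by (1,4)→{4}; (2,1)→{1,4}; (3,5)→{3,5}; (4,2)→{1,2,3}; (6,3)→{2,3,4}. Safe: 6. Place at column 6.
Columns [4, 1, 5, 2, 6, 3], r−c [-3, 1, -2, 2, -1, 3], r+c [5, 3, 8, 6, 11, 9] are all distinct, so no two queens attack.

(1,4) (2,1) (3,5) (4,2) (5,6) (6,3)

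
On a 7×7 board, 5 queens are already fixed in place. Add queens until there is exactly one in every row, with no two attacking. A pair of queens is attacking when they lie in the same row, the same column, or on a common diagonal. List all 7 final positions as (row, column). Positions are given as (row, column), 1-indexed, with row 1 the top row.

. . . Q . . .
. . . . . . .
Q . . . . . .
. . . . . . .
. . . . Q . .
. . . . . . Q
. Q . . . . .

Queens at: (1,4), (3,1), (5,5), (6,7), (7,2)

Row 2: attacked by (1,4)→{3,4,5}; (3,1)→{1,2}; (5,5)→{2,5}; (6,7)→{3,7}; (7,2)→{2,7}. Safe: 6. Place at column 6.
Row 4: attacked by (1,4)→{1,4,7}; (2,6)→{4,6}; (3,1)→{1,2}; (5,5)→{4,5,6}; (6,7)→{5,7}; (7,2)→{2,5}. Safe: 3. Place at column 3.
Columns [4, 6, 1, 3, 5, 7, 2], r−c [-3, -4, 2, 1, 0, -1, 5], r+c [5, 8, 4, 7, 10, 13, 9] are all distinct, so no two queens attack.

(1,4) (2,6) (3,1) (4,3) (5,5) (6,7) (7,2)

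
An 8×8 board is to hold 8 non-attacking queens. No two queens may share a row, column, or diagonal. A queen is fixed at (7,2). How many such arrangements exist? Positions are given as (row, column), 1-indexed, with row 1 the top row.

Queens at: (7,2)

16

Branch on row 1: col 1 → 2; col 3 → 3; col 4 → 1; col 5 → 2; col 6 → 5; col 7 → 3.
Sum: 2 + 3 + 1 + 2 + 5 + 3 = 16.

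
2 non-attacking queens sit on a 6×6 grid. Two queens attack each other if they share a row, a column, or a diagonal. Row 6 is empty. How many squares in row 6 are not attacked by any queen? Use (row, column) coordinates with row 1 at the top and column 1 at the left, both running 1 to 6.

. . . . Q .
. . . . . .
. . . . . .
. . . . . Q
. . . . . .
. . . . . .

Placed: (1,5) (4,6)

3

(1,5) attacks row 6 at column 5.
(4,6) attacks row 6 at column 6 and diagonals 4.
Attacked columns: {4, 5, 6}. Safe: {1, 2, 3}.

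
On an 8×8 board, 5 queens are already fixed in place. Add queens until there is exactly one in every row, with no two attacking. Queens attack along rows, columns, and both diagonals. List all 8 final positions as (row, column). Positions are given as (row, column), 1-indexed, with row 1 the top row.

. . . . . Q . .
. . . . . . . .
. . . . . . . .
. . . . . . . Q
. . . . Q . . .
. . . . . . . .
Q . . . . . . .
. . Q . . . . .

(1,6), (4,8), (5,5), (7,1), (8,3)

(1,6) (2,4) (3,2) (4,8) (5,5) (6,7) (7,1) (8,3)

Row 2: attacked by (1,6)→{5,6,7}; (4,8)→{6,8}; (5,5)→{2,5,8}; (7,1)→{1,6}; (8,3)→{3}. Safe: 4. Place at column 4.
Row 3: attacked by (1,6)→{4,6,8}; (2,4)→{3,4,5}; (4,8)→{7,8}; (5,5)→{3,5,7}; (7,1)→{1,5}; (8,3)→{3,8}. Safe: 2. Place at column 2.
Row 6: attacked by (1,6)→{1,6}; (2,4)→{4,8}; (3,2)→{2,5}; (4,8)→{6,8}; (5,5)→{4,5,6}; (7,1)→{1,2}; (8,3)→{1,3,5}. Safe: 7. Place at column 7.
Columns [6, 4, 2, 8, 5, 7, 1, 3], r−c [-5, -2, 1, -4, 0, -1, 6, 5], r+c [7, 6, 5, 12, 10, 13, 8, 11] are all distinct, so no two queens attack.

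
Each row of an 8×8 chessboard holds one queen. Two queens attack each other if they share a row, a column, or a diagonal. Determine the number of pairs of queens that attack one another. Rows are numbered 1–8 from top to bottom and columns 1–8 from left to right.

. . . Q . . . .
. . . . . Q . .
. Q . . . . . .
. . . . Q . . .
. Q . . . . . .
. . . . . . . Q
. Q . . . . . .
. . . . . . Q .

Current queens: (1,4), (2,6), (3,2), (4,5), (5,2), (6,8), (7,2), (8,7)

6

Same column: (3,2)–(5,2) (column 2); (3,2)–(7,2) (column 2); (5,2)–(7,2) (column 2).
Same diagonal: (1,4)–(3,2) (|1−3| = |4−2| = 2); (3,2)–(8,7) (|3−8| = |2−7| = 5); (4,5)–(7,2) (|4−7| = |5−2| = 3).
Total attacking pairs: 6.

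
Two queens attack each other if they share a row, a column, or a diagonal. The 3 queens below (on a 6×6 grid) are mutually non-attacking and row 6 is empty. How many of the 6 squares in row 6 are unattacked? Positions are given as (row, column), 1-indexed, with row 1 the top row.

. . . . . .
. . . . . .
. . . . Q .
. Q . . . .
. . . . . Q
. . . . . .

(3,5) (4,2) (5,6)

2

(3,5) attacks row 6 at column 5 and diagonals 2.
(4,2) attacks row 6 at column 2 and diagonals 4.
(5,6) attacks row 6 at column 6 and diagonals 5.
Attacked columns: {2, 4, 5, 6}. Safe: {1, 3}.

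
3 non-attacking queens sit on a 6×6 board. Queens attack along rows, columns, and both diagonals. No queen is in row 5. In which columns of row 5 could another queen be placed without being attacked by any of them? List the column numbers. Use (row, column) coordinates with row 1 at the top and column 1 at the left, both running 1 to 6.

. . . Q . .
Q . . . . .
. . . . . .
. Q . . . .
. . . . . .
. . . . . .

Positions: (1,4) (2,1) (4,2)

columns 5, 6

(1,4) attacks row 5 at column 4.
(2,1) attacks row 5 at column 1 and diagonals 4.
(4,2) attacks row 5 at column 2 and diagonals 1, 3.
Attacked columns: {1, 2, 3, 4}. Safe: {5, 6}.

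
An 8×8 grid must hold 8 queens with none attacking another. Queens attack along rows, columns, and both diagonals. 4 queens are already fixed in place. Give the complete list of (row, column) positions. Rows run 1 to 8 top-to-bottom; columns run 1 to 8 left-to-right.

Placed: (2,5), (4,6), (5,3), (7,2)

(1,1) (2,5) (3,8) (4,6) (5,3) (6,7) (7,2) (8,4)

Row 1: attacked by (2,5)→{4,5,6}; (4,6)→{3,6}; (5,3)→{3,7}; (7,2)→{2,8}. Safe: 1. Place at column 1.
Row 3: attacked by (1,1)→{1,3}; (2,5)→{4,5,6}; (4,6)→{5,6,7}; (5,3)→{1,3,5}; (7,2)→{2,6}. Safe: 8. Place at column 8.
Row 6: attacked by (1,1)→{1,6}; (2,5)→{1,5}; (3,8)→{5,8}; (4,6)→{4,6,8}; (5,3)→{2,3,4}; (7,2)→{1,2,3}. Safe: 7. Place at column 7.
Row 8: attacked by (1,1)→{1,8}; (2,5)→{5}; (3,8)→{3,8}; (4,6)→{2,6}; (5,3)→{3,6}; (6,7)→{5,7}; (7,2)→{1,2,3}. Safe: 4. Place at column 4.
Columns [1, 5, 8, 6, 3, 7, 2, 4], r−c [0, -3, -5, -2, 2, -1, 5, 4], r+c [2, 7, 11, 10, 8, 13, 9, 12] are all distinct, so no two queens attack.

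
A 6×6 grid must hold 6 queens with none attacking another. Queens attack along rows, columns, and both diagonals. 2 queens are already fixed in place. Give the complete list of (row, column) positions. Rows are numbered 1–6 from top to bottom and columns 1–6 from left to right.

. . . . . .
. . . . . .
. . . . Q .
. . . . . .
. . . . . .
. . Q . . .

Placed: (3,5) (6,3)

Row 1: attacked by (3,5)→{3,5}; (6,3)→{3}. Safe: 1, 2, 4, 6. Place at column 4.
Row 2: attacked by (1,4)→{3,4,5}; (3,5)→{4,5,6}; (6,3)→{3}. Safe: 1, 2. Place at column 1.
Row 4: attacked by (1,4)→{1,4}; (2,1)→{1,3}; (3,5)→{4,5,6}; (6,3)→{1,3,5}. Safe: 2. Place at column 2.
Row 5: attacked by (1,4)→{4}; (2,1)→{1,4}; (3,5)→{3,5}; (4,2)→{1,2,3}; (6,3)→{2,3,4}. Safe: 6. Place at column 6.
Columns [4, 1, 5, 2, 6, 3], r−c [-3, 1, -2, 2, -1, 3], r+c [5, 3, 8, 6, 11, 9] are all distinct, so no two queens attack.

(1,4) (2,1) (3,5) (4,2) (5,6) (6,3)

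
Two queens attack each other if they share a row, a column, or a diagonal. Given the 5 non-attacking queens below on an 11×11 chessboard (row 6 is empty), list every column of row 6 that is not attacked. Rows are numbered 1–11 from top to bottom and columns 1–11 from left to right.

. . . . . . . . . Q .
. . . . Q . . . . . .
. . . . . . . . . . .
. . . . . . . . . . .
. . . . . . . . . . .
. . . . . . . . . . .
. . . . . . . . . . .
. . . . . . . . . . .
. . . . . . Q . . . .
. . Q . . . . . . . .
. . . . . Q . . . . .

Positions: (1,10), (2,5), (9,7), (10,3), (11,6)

columns 2, 8

(1,10) attacks row 6 at column 10 and diagonals 5.
(2,5) attacks row 6 at column 5 and diagonals 1, 9.
(9,7) attacks row 6 at column 7 and diagonals 4, 10.
(10,3) attacks row 6 at column 3 and diagonals 7.
(11,6) attacks row 6 at column 6 and diagonals 1, 11.
Attacked columns: {1, 3, 4, 5, 6, 7, 9, 10, 11}. Safe: {2, 8}.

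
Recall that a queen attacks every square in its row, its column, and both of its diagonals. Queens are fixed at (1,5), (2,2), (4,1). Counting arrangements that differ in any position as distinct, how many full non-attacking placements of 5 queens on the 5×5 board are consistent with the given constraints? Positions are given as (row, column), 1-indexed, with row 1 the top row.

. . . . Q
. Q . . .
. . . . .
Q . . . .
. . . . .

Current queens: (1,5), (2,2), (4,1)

1

Branch on row 3: col 4 → 1.
Sum: 1 = 1.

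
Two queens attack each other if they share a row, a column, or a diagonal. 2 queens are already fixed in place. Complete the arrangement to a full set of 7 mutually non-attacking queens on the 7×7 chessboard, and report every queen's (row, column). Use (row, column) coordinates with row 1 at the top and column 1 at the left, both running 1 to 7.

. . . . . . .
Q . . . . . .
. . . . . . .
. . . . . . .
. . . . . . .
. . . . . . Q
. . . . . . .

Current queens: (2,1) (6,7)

Row 1: attacked by (2,1)→{1,2}; (6,7)→{2,7}. Safe: 3, 4, 5, 6. Place at column 4.
Row 3: attacked by (1,4)→{2,4,6}; (2,1)→{1,2}; (6,7)→{4,7}. Safe: 3, 5. Place at column 3.
Row 4: attacked by (1,4)→{1,4,7}; (2,1)→{1,3}; (3,3)→{2,3,4}; (6,7)→{5,7}. Safe: 6. Place at column 6.
Row 5: attacked by (1,4)→{4}; (2,1)→{1,4}; (3,3)→{1,3,5}; (4,6)→{5,6,7}; (6,7)→{6,7}. Safe: 2. Place at column 2.
Row 7: attacked by (1,4)→{4}; (2,1)→{1,6}; (3,3)→{3,7}; (4,6)→{3,6}; (5,2)→{2,4}; (6,7)→{6,7}. Safe: 5. Place at column 5.
Columns [4, 1, 3, 6, 2, 7, 5], r−c [-3, 1, 0, -2, 3, -1, 2], r+c [5, 3, 6, 10, 7, 13, 12] are all distinct, so no two queens attack.

(1,4) (2,1) (3,3) (4,6) (5,2) (6,7) (7,5)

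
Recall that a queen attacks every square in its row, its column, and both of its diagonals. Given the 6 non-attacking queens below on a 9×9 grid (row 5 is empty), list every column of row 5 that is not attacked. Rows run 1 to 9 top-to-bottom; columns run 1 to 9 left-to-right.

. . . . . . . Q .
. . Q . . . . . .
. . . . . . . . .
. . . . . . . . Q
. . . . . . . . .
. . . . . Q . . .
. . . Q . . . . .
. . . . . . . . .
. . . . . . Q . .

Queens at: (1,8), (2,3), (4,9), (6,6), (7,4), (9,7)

columns 1

(1,8) attacks row 5 at column 8 and diagonals 4.
(2,3) attacks row 5 at column 3 and diagonals 6.
(4,9) attacks row 5 at column 9 and diagonals 8.
(6,6) attacks row 5 at column 6 and diagonals 5, 7.
(7,4) attacks row 5 at column 4 and diagonals 2, 6.
(9,7) attacks row 5 at column 7 and diagonals 3.
Attacked columns: {2, 3, 4, 5, 6, 7, 8, 9}. Safe: {1}.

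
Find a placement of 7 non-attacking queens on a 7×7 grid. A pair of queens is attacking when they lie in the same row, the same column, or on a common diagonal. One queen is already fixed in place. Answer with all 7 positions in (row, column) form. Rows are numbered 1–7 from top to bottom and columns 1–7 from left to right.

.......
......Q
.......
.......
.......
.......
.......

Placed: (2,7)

(1,4) (2,7) (3,5) (4,2) (5,6) (6,1) (7,3)

Row 1: attacked by (2,7)→{6,7}. Safe: 1, 2, 3, 4, 5. Place at column 4.
Row 3: attacked by (1,4)→{2,4,6}; (2,7)→{6,7}. Safe: 1, 3, 5. Place at column 5.
Row 4: attacked by (1,4)→{1,4,7}; (2,7)→{5,7}; (3,5)→{4,5,6}. Safe: 2, 3. Place at column 2.
Row 5: attacked by (1,4)→{4}; (2,7)→{4,7}; (3,5)→{3,5,7}; (4,2)→{1,2,3}. Safe: 6. Place at column 6.
Row 6: attacked by (1,4)→{4}; (2,7)→{3,7}; (3,5)→{2,5}; (4,2)→{2,4}; (5,6)→{5,6,7}. Safe: 1. Place at column 1.
Row 7: attacked by (1,4)→{4}; (2,7)→{2,7}; (3,5)→{1,5}; (4,2)→{2,5}; (5,6)→{4,6}; (6,1)→{1,2}. Safe: 3. Place at column 3.
Columns [4, 7, 5, 2, 6, 1, 3], r−c [-3, -5, -2, 2, -1, 5, 4], r+c [5, 9, 8, 6, 11, 7, 10] are all distinct, so no two queens attack.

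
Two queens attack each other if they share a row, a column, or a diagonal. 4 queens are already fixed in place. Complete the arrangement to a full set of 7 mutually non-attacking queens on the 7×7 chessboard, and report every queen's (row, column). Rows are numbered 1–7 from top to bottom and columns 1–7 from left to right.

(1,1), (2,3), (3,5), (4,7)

Row 5: attacked by (1,1)→{1,5}; (2,3)→{3,6}; (3,5)→{3,5,7}; (4,7)→{6,7}. Safe: 2, 4. Place at column 2.
Row 6: attacked by (1,1)→{1,6}; (2,3)→{3,7}; (3,5)→{2,5}; (4,7)→{5,7}; (5,2)→{1,2,3}. Safe: 4. Place at column 4.
Row 7: attacked by (1,1)→{1,7}; (2,3)→{3}; (3,5)→{1,5}; (4,7)→{4,7}; (5,2)→{2,4}; (6,4)→{3,4,5}. Safe: 6. Place at column 6.
Columns [1, 3, 5, 7, 2, 4, 6], r−c [0, -1, -2, -3, 3, 2, 1], r+c [2, 5, 8, 11, 7, 10, 13] are all distinct, so no two queens attack.

(1,1) (2,3) (3,5) (4,7) (5,2) (6,4) (7,6)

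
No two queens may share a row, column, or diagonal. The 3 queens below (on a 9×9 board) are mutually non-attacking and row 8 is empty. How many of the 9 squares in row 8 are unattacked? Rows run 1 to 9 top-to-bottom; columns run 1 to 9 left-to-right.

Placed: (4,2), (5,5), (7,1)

4

(4,2) attacks row 8 at column 2 and diagonals 6.
(5,5) attacks row 8 at column 5 and diagonals 2, 8.
(7,1) attacks row 8 at column 1 and diagonals 2.
Attacked columns: {1, 2, 5, 6, 8}. Safe: {3, 4, 7, 9}.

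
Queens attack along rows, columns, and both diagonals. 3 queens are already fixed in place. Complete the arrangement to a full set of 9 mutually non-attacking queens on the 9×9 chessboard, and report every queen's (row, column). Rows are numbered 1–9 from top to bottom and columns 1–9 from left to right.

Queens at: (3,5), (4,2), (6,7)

(1,6) (2,1) (3,5) (4,2) (5,9) (6,7) (7,4) (8,8) (9,3)

Row 1: attacked by (3,5)→{3,5,7}; (4,2)→{2,5}; (6,7)→{2,7}. Safe: 1, 4, 6, 8, 9. Place at column 6.
Row 2: attacked by (1,6)→{5,6,7}; (3,5)→{4,5,6}; (4,2)→{2,4}; (6,7)→{3,7}. Safe: 1, 8, 9. Place at column 1.
Row 5: attacked by (1,6)→{2,6}; (2,1)→{1,4}; (3,5)→{3,5,7}; (4,2)→{1,2,3}; (6,7)→{6,7,8}. Safe: 9. Place at column 9.
Row 7: attacked by (1,6)→{6}; (2,1)→{1,6}; (3,5)→{1,5,9}; (4,2)→{2,5}; (5,9)→{7,9}; (6,7)→{6,7,8}. Safe: 3, 4. Place at column 4.
Row 8: attacked by (1,6)→{6}; (2,1)→{1,7}; (3,5)→{5}; (4,2)→{2,6}; (5,9)→{6,9}; (6,7)→{5,7,9}; (7,4)→{3,4,5}. Safe: 8. Place at column 8.
Row 9: attacked by (1,6)→{6}; (2,1)→{1,8}; (3,5)→{5}; (4,2)→{2,7}; (5,9)→{5,9}; (6,7)→{4,7}; (7,4)→{2,4,6}; (8,8)→{7,8,9}. Safe: 3. Place at column 3.
Columns [6, 1, 5, 2, 9, 7, 4, 8, 3], r−c [-5, 1, -2, 2, -4, -1, 3, 0, 6], r+c [7, 3, 8, 6, 14, 13, 11, 16, 12] are all distinct, so no two queens attack.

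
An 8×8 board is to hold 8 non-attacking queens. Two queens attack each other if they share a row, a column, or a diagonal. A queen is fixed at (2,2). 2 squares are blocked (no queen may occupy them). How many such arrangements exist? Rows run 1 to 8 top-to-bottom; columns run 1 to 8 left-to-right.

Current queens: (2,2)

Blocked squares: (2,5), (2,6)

16

Branch on row 1: col 4 → 6; col 5 → 4; col 6 → 2; col 7 → 2; col 8 → 2.
Sum: 6 + 4 + 2 + 2 + 2 = 16.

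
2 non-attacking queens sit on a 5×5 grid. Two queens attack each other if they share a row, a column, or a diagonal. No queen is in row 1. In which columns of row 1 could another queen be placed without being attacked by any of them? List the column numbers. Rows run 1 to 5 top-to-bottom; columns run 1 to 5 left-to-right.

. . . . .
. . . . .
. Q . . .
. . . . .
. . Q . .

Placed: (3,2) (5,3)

columns 1, 5

(3,2) attacks row 1 at column 2 and diagonals 4.
(5,3) attacks row 1 at column 3.
Attacked columns: {2, 3, 4}. Safe: {1, 5}.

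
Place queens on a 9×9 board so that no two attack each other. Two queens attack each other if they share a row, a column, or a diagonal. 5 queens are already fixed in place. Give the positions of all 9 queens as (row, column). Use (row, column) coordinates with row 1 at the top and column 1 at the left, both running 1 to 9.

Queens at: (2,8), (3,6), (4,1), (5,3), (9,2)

Row 1: attacked by (2,8)→{7,8,9}; (3,6)→{4,6,8}; (4,1)→{1,4}; (5,3)→{3,7}; (9,2)→{2}. Safe: 5. Place at column 5.
Row 6: attacked by (1,5)→{5}; (2,8)→{4,8}; (3,6)→{3,6,9}; (4,1)→{1,3}; (5,3)→{2,3,4}; (9,2)→{2,5}. Safe: 7. Place at column 7.
Row 7: attacked by (1,5)→{5}; (2,8)→{3,8}; (3,6)→{2,6}; (4,1)→{1,4}; (5,3)→{1,3,5}; (6,7)→{6,7,8}; (9,2)→{2,4}. Safe: 9. Place at column 9.
Row 8: attacked by (1,5)→{5}; (2,8)→{2,8}; (3,6)→{1,6}; (4,1)→{1,5}; (5,3)→{3,6}; (6,7)→{5,7,9}; (7,9)→{8,9}; (9,2)→{1,2,3}. Safe: 4. Place at column 4.
Columns [5, 8, 6, 1, 3, 7, 9, 4, 2], r−c [-4, -6, -3, 3, 2, -1, -2, 4, 7], r+c [6, 10, 9, 5, 8, 13, 16, 12, 11] are all distinct, so no two queens attack.

(1,5) (2,8) (3,6) (4,1) (5,3) (6,7) (7,9) (8,4) (9,2)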